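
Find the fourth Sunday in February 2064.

February 24, 2064

February 1, 2064 is a Friday.
The first Sunday is therefore February 3 (2 days later).
The fourth Sunday is 3 + 3×7 = February 24.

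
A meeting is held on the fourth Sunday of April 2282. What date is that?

April 23, 2282

April 1, 2282 is a Saturday.
The first Sunday is therefore April 2 (1 days later).
The fourth Sunday is 2 + 3×7 = April 23.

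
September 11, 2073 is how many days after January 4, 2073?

250

Jan 4, 2073 → Feb 4, 2073: 31 days (January has 31).
Feb 4, 2073 → Mar 4, 2073: 28 days (February has 28).
Mar 4, 2073 → Apr 4, 2073: 31 days (March has 31).
Apr 4, 2073 → May 4, 2073: 30 days (April has 30).
May 4, 2073 → Jun 4, 2073: 31 days (May has 31).
Jun 4, 2073 → Jul 4, 2073: 30 days (June has 30).
Jul 4, 2073 → Aug 4, 2073: 31 days (July has 31).
Aug 4, 2073 → Sep 4, 2073: 31 days (August has 31).
Sep 4, 2073 → Sep 11, 2073: 7 days.
Total: 250 days.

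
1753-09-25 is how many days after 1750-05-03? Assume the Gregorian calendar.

May 3, 1750 → May 3, 1751: 365 days.
May 3, 1751 → May 3, 1752: 366 days (Feb 29, 1752 is in that span).
May 3, 1752 → May 3, 1753: 365 days.
May 3, 1753 → Jun 3, 1753: 31 days (May has 31).
Jun 3, 1753 → Jul 3, 1753: 30 days (June has 30).
Jul 3, 1753 → Aug 3, 1753: 31 days (July has 31).
Aug 3, 1753 → Sep 3, 1753: 31 days (August has 31).
Sep 3, 1753 → Sep 25, 1753: 22 days.
Total: 1241 days.

1241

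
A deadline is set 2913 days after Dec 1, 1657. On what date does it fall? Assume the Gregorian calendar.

November 22, 1665

+365 (one year) → Dec 1, 1658 (2548 left).
+365 (one year) → Dec 1, 1659 (2183 left).
+366 (one year; includes Feb 29, 1660) → Dec 1, 1660 (1817 left).
+365 (one year) → Dec 1, 1661 (1452 left).
+365 (one year) → Dec 1, 1662 (1087 left).
+365 (one year) → Dec 1, 1663 (722 left).
+366 (one year; includes Feb 29, 1664) → Dec 1, 1664 (356 left).
Dec has 31 days: +31 → Jan 1, 1665 (325 left).
Jan has 31 days: +31 → Feb 1, 1665 (294 left).
Feb has 28 days: +28 → Mar 1, 1665 (266 left).
Mar has 31 days: +31 → Apr 1, 1665 (235 left).
Apr has 30 days: +30 → May 1, 1665 (205 left).
May has 31 days: +31 → Jun 1, 1665 (174 left).
Jun has 30 days: +30 → Jul 1, 1665 (144 left).
Jul has 31 days: +31 → Aug 1, 1665 (113 left).
Aug has 31 days: +31 → Sep 1, 1665 (82 left).
Sep has 30 days: +30 → Oct 1, 1665 (52 left).
Oct has 31 days: +31 → Nov 1, 1665 (21 left).
+21 → Nov 22, 1665.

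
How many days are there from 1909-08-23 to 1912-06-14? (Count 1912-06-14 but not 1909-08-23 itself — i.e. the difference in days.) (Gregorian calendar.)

Aug 23, 1909 → Aug 23, 1910: 365 days.
Aug 23, 1910 → Aug 23, 1911: 365 days.
Aug 23, 1911 → Sep 23, 1911: 31 days (August has 31).
Sep 23, 1911 → Oct 23, 1911: 30 days (September has 30).
Oct 23, 1911 → Nov 23, 1911: 31 days (October has 31).
Nov 23, 1911 → Dec 23, 1911: 30 days (November has 30).
Dec 23, 1911 → Jan 23, 1912: 31 days (December has 31).
Jan 23, 1912 → Feb 23, 1912: 31 days (January has 31).
Feb 23, 1912 → Mar 23, 1912: 29 days (February has 29).
Mar 23, 1912 → Apr 23, 1912: 31 days (March has 31).
Apr 23, 1912 → May 23, 1912: 30 days (April has 30).
May 23, 1912 → Jun 14, 1912: 22 days.
Total: 1026 days.

1026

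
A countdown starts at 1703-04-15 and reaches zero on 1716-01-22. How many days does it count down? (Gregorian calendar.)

Apr 15, 1703 → Apr 15, 1704: 366 days (Feb 29, 1704 is in that span).
Apr 15, 1704 → Apr 15, 1705: 365 days.
Apr 15, 1705 → Apr 15, 1706: 365 days.
Apr 15, 1706 → Apr 15, 1707: 365 days.
Apr 15, 1707 → Apr 15, 1708: 366 days (Feb 29, 1708 is in that span).
Apr 15, 1708 → Apr 15, 1709: 365 days.
Apr 15, 1709 → Apr 15, 1710: 365 days.
Apr 15, 1710 → Apr 15, 1711: 365 days.
Apr 15, 1711 → Apr 15, 1712: 366 days (Feb 29, 1712 is in that span).
Apr 15, 1712 → Apr 15, 1713: 365 days.
Apr 15, 1713 → Apr 15, 1714: 365 days.
Apr 15, 1714 → Apr 15, 1715: 365 days.
Apr 15, 1715 → May 15, 1715: 30 days (April has 30).
May 15, 1715 → Jun 15, 1715: 31 days (May has 31).
Jun 15, 1715 → Jul 15, 1715: 30 days (June has 30).
Jul 15, 1715 → Aug 15, 1715: 31 days (July has 31).
Aug 15, 1715 → Sep 15, 1715: 31 days (August has 31).
Sep 15, 1715 → Oct 15, 1715: 30 days (September has 30).
Oct 15, 1715 → Nov 15, 1715: 31 days (October has 31).
Nov 15, 1715 → Dec 15, 1715: 30 days (November has 30).
Dec 15, 1715 → Jan 15, 1716: 31 days (December has 31).
Jan 15, 1716 → Jan 22, 1716: 7 days.
Total: 4665 days.

4665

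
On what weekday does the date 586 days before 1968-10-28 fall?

Wednesday

First find the weekday of Oct 28, 1968. Doomsday rule: the anchor day for the 1900s is Wednesday. For year 68: 68÷12 = 5 r 8, and 8÷4 = 2, so 5+8+2 = 15.
Wednesday + 15 ≡ Thursday — that's 1968's doomsday.
In October the doomsday date is Oct 10.
Oct 28 is 18 days after Oct 10; 18 mod 7 = 4, so Thursday + 4 = Monday.
586 mod 7 = 5, so 586 days before a Monday is Monday − 5 = Wednesday.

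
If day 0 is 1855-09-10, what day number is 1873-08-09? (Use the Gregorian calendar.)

6543

Sep 10, 1855 → Sep 10, 1856: 366 days (Feb 29, 1856 is in that span).
Sep 10, 1856 → Sep 10, 1857: 365 days.
Sep 10, 1857 → Sep 10, 1858: 365 days.
Sep 10, 1858 → Sep 10, 1859: 365 days.
Sep 10, 1859 → Sep 10, 1860: 366 days (Feb 29, 1860 is in that span).
Sep 10, 1860 → Sep 10, 1861: 365 days.
Sep 10, 1861 → Sep 10, 1862: 365 days.
Sep 10, 1862 → Sep 10, 1863: 365 days.
Sep 10, 1863 → Sep 10, 1864: 366 days (Feb 29, 1864 is in that span).
Sep 10, 1864 → Sep 10, 1865: 365 days.
Sep 10, 1865 → Sep 10, 1866: 365 days.
Sep 10, 1866 → Sep 10, 1867: 365 days.
Sep 10, 1867 → Sep 10, 1868: 366 days (Feb 29, 1868 is in that span).
Sep 10, 1868 → Sep 10, 1869: 365 days.
Sep 10, 1869 → Sep 10, 1870: 365 days.
Sep 10, 1870 → Sep 10, 1871: 365 days.
Sep 10, 1871 → Sep 10, 1872: 366 days (Feb 29, 1872 is in that span).
Sep 10, 1872 → Oct 10, 1872: 30 days (September has 30).
Oct 10, 1872 → Nov 10, 1872: 31 days (October has 31).
Nov 10, 1872 → Dec 10, 1872: 30 days (November has 30).
Dec 10, 1872 → Jan 10, 1873: 31 days (December has 31).
Jan 10, 1873 → Feb 10, 1873: 31 days (January has 31).
Feb 10, 1873 → Mar 10, 1873: 28 days (February has 28).
Mar 10, 1873 → Apr 10, 1873: 31 days (March has 31).
Apr 10, 1873 → May 10, 1873: 30 days (April has 30).
May 10, 1873 → Jun 10, 1873: 31 days (May has 31).
Jun 10, 1873 → Jul 10, 1873: 30 days (June has 30).
Jul 10, 1873 → Aug 9, 1873: 30 days.
Total: 6543 days.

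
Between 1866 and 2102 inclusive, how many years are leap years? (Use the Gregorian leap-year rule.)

Multiples of 4 in [1866,2102]: 59.
Of those, multiples of 100: 3 (not leap unless ÷400).
Multiples of 400: 1.
Leap years = 59 − 3 + 1 = 57.

57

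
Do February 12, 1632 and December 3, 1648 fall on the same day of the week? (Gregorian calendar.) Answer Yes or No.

Yes

From Feb 12, 1632 to Dec 3, 1648 is 6139 days.
6139 mod 7 = 0, so they are the same weekday.
(Feb 12, 1632 is a Thursday; Dec 3, 1648 is a Thursday.)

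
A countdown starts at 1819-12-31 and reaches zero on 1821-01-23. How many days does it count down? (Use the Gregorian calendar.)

389

Dec 31, 1819 → Jan 31, 1820: 31 days (December has 31).
Jan 31, 1820 → Feb 29, 1820: 29 days (January has 31).
Feb 29, 1820 → Mar 29, 1820: 29 days (February has 29).
Mar 29, 1820 → Apr 29, 1820: 31 days (March has 31).
Apr 29, 1820 → May 29, 1820: 30 days (April has 30).
May 29, 1820 → Jun 29, 1820: 31 days (May has 31).
Jun 29, 1820 → Jul 29, 1820: 30 days (June has 30).
Jul 29, 1820 → Aug 29, 1820: 31 days (July has 31).
Aug 29, 1820 → Sep 29, 1820: 31 days (August has 31).
Sep 29, 1820 → Oct 29, 1820: 30 days (September has 30).
Oct 29, 1820 → Nov 29, 1820: 31 days (October has 31).
Nov 29, 1820 → Dec 29, 1820: 30 days (November has 30).
Dec 29, 1820 → Jan 23, 1821: 25 days.
Total: 389 days.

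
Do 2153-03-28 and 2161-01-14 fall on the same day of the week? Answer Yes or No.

From Mar 28, 2153 to Jan 14, 2161 is 2849 days.
2849 mod 7 = 0, so they are the same weekday.
(Mar 28, 2153 is a Wednesday; Jan 14, 2161 is a Wednesday.)

Yes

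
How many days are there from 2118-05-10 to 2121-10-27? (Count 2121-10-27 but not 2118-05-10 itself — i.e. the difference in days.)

May 10, 2118 → May 10, 2119: 365 days.
May 10, 2119 → May 10, 2120: 366 days (Feb 29, 2120 is in that span).
May 10, 2120 → May 10, 2121: 365 days.
May 10, 2121 → Jun 10, 2121: 31 days (May has 31).
Jun 10, 2121 → Jul 10, 2121: 30 days (June has 30).
Jul 10, 2121 → Aug 10, 2121: 31 days (July has 31).
Aug 10, 2121 → Sep 10, 2121: 31 days (August has 31).
Sep 10, 2121 → Oct 10, 2121: 30 days (September has 30).
Oct 10, 2121 → Oct 27, 2121: 17 days.
Total: 1266 days.

1266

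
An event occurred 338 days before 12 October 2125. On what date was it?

November 8, 2124

−12 → Sep 30, 2125 (end of Sep, 30 days; 326 left).
−30 → Aug 31, 2125 (end of Aug, 31 days; 296 left).
−31 → Jul 31, 2125 (end of Jul, 31 days; 265 left).
−31 → Jun 30, 2125 (end of Jun, 30 days; 234 left).
−30 → May 31, 2125 (end of May, 31 days; 204 left).
−31 → Apr 30, 2125 (end of Apr, 30 days; 173 left).
−30 → Mar 31, 2125 (end of Mar, 31 days; 143 left).
−31 → Feb 28, 2125 (end of Feb, 28 days; 112 left).
−28 → Jan 31, 2125 (end of Jan, 31 days; 84 left).
−31 → Dec 31, 2124 (end of Dec, 31 days; 53 left).
−31 → Nov 30, 2124 (end of Nov, 30 days; 22 left).
−22 → Nov 8, 2124.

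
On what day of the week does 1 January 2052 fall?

Monday

January 1, 2052 is a Monday.
Total: 0 days.
0 mod 7 = 0, so Monday + 0 = Monday.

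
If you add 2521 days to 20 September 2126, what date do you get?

August 15, 2133

+365 (one year) → Sep 20, 2127 (2156 left).
+366 (one year; includes Feb 29, 2128) → Sep 20, 2128 (1790 left).
+365 (one year) → Sep 20, 2129 (1425 left).
+365 (one year) → Sep 20, 2130 (1060 left).
+365 (one year) → Sep 20, 2131 (695 left).
+366 (one year; includes Feb 29, 2132) → Sep 20, 2132 (329 left).
Sep has 30 days: +11 → Oct 1, 2132 (318 left).
Oct has 31 days: +31 → Nov 1, 2132 (287 left).
Nov has 30 days: +30 → Dec 1, 2132 (257 left).
Dec has 31 days: +31 → Jan 1, 2133 (226 left).
Jan has 31 days: +31 → Feb 1, 2133 (195 left).
Feb has 28 days: +28 → Mar 1, 2133 (167 left).
Mar has 31 days: +31 → Apr 1, 2133 (136 left).
Apr has 30 days: +30 → May 1, 2133 (106 left).
May has 31 days: +31 → Jun 1, 2133 (75 left).
Jun has 30 days: +30 → Jul 1, 2133 (45 left).
Jul has 31 days: +31 → Aug 1, 2133 (14 left).
+14 → Aug 15, 2133.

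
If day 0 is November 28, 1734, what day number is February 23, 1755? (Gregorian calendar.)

7392

Nov 28, 1734 → Nov 28, 1735: 365 days.
Nov 28, 1735 → Nov 28, 1736: 366 days (Feb 29, 1736 is in that span).
Nov 28, 1736 → Nov 28, 1737: 365 days.
Nov 28, 1737 → Nov 28, 1738: 365 days.
Nov 28, 1738 → Nov 28, 1739: 365 days.
Nov 28, 1739 → Nov 28, 1740: 366 days (Feb 29, 1740 is in that span).
Nov 28, 1740 → Nov 28, 1741: 365 days.
Nov 28, 1741 → Nov 28, 1742: 365 days.
Nov 28, 1742 → Nov 28, 1743: 365 days.
Nov 28, 1743 → Nov 28, 1744: 366 days (Feb 29, 1744 is in that span).
Nov 28, 1744 → Nov 28, 1745: 365 days.
Nov 28, 1745 → Nov 28, 1746: 365 days.
Nov 28, 1746 → Nov 28, 1747: 365 days.
Nov 28, 1747 → Nov 28, 1748: 366 days (Feb 29, 1748 is in that span).
Nov 28, 1748 → Nov 28, 1749: 365 days.
Nov 28, 1749 → Nov 28, 1750: 365 days.
Nov 28, 1750 → Nov 28, 1751: 365 days.
Nov 28, 1751 → Nov 28, 1752: 366 days (Feb 29, 1752 is in that span).
Nov 28, 1752 → Nov 28, 1753: 365 days.
Nov 28, 1753 → Nov 28, 1754: 365 days.
Nov 28, 1754 → Dec 28, 1754: 30 days (November has 30).
Dec 28, 1754 → Jan 28, 1755: 31 days (December has 31).
Jan 28, 1755 → Feb 23, 1755: 26 days.
Total: 7392 days.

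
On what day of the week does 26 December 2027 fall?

Sunday

January 1, 2027 is a Friday.
Jan 1, 2027 → Feb 1, 2027: 31 days (January has 31).
Feb 1, 2027 → Mar 1, 2027: 28 days (February has 28).
Mar 1, 2027 → Apr 1, 2027: 31 days (March has 31).
Apr 1, 2027 → May 1, 2027: 30 days (April has 30).
May 1, 2027 → Jun 1, 2027: 31 days (May has 31).
Jun 1, 2027 → Jul 1, 2027: 30 days (June has 30).
Jul 1, 2027 → Aug 1, 2027: 31 days (July has 31).
Aug 1, 2027 → Sep 1, 2027: 31 days (August has 31).
Sep 1, 2027 → Oct 1, 2027: 30 days (September has 30).
Oct 1, 2027 → Nov 1, 2027: 31 days (October has 31).
Nov 1, 2027 → Dec 1, 2027: 30 days (November has 30).
Dec 1, 2027 → Dec 26, 2027: 25 days.
Total: 359 days.
359 mod 7 = 2, so Friday + 2 = Sunday.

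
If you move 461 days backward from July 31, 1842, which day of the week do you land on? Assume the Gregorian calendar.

Jul 31, 1842 is a Sunday.
461 mod 7 = 6, so 461 days before a Sunday is Sunday − 6 = Monday.

Monday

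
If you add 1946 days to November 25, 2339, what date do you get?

+366 (one year; includes Feb 29, 2340) → Nov 25, 2340 (1580 left).
+365 (one year) → Nov 25, 2341 (1215 left).
+365 (one year) → Nov 25, 2342 (850 left).
+365 (one year) → Nov 25, 2343 (485 left).
+366 (one year; includes Feb 29, 2344) → Nov 25, 2344 (119 left).
Nov has 30 days: +6 → Dec 1, 2344 (113 left).
Dec has 31 days: +31 → Jan 1, 2345 (82 left).
Jan has 31 days: +31 → Feb 1, 2345 (51 left).
Feb has 28 days: +28 → Mar 1, 2345 (23 left).
+23 → Mar 24, 2345.

March 24, 2345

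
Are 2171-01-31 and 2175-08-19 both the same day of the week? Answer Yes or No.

No

From Jan 31, 2171 to Aug 19, 2175 is 1661 days.
1661 mod 7 = 2, so they are different weekdays.
(Jan 31, 2171 is a Thursday; Aug 19, 2175 is a Saturday.)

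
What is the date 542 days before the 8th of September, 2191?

March 15, 2190

−365 (one year) → Sep 8, 2190 (177 left).
−8 → Aug 31, 2190 (end of Aug, 31 days; 169 left).
−31 → Jul 31, 2190 (end of Jul, 31 days; 138 left).
−31 → Jun 30, 2190 (end of Jun, 30 days; 107 left).
−30 → May 31, 2190 (end of May, 31 days; 77 left).
−31 → Apr 30, 2190 (end of Apr, 30 days; 46 left).
−30 → Mar 31, 2190 (end of Mar, 31 days; 16 left).
−16 → Mar 15, 2190.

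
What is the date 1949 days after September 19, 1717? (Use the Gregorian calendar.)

+365 (one year) → Sep 19, 1718 (1584 left).
+365 (one year) → Sep 19, 1719 (1219 left).
+366 (one year; includes Feb 29, 1720) → Sep 19, 1720 (853 left).
+365 (one year) → Sep 19, 1721 (488 left).
+365 (one year) → Sep 19, 1722 (123 left).
Sep has 30 days: +12 → Oct 1, 1722 (111 left).
Oct has 31 days: +31 → Nov 1, 1722 (80 left).
Nov has 30 days: +30 → Dec 1, 1722 (50 left).
Dec has 31 days: +31 → Jan 1, 1723 (19 left).
+19 → Jan 20, 1723.

January 20, 1723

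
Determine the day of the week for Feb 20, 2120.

Tuesday

Doomsday rule: the anchor day for the 2100s is Sunday. For year 20: 20÷12 = 1 r 8, and 8÷4 = 2, so 1+8+2 = 11.
Sunday + 11 ≡ Thursday — that's 2120's doomsday.
In February the doomsday date is Feb 29 (2120 is a leap year (divisible by 4)).
Feb 20 is 9 days before Feb 29; 9 mod 7 = 2, so Thursday − 2 = Tuesday.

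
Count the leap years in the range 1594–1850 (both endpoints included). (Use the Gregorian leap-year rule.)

Multiples of 4 in [1594,1850]: 64.
Of those, multiples of 100: 3 (not leap unless ÷400).
Multiples of 400: 1.
Leap years = 64 − 3 + 1 = 62.

62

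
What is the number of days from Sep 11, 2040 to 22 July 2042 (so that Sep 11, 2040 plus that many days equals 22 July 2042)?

679

Sep 11, 2040 → Sep 11, 2041: 365 days.
Sep 11, 2041 → Oct 11, 2041: 30 days (September has 30).
Oct 11, 2041 → Nov 11, 2041: 31 days (October has 31).
Nov 11, 2041 → Dec 11, 2041: 30 days (November has 30).
Dec 11, 2041 → Jan 11, 2042: 31 days (December has 31).
Jan 11, 2042 → Feb 11, 2042: 31 days (January has 31).
Feb 11, 2042 → Mar 11, 2042: 28 days (February has 28).
Mar 11, 2042 → Apr 11, 2042: 31 days (March has 31).
Apr 11, 2042 → May 11, 2042: 30 days (April has 30).
May 11, 2042 → Jun 11, 2042: 31 days (May has 31).
Jun 11, 2042 → Jul 11, 2042: 30 days (June has 30).
Jul 11, 2042 → Jul 22, 2042: 11 days.
Total: 679 days.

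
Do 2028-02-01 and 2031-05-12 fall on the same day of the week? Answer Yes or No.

No

From Feb 1, 2028 to May 12, 2031 is 1196 days.
1196 mod 7 = 6, so they are different weekdays.
(Feb 1, 2028 is a Tuesday; May 12, 2031 is a Monday.)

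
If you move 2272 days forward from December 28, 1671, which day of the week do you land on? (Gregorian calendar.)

Friday

Dec 28, 1671 is a Monday.
2272 mod 7 = 4, so 2272 days after a Monday is Monday + 4 = Friday.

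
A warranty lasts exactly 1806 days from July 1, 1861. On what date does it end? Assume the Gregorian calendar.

June 11, 1866

+365 (one year) → Jul 1, 1862 (1441 left).
+365 (one year) → Jul 1, 1863 (1076 left).
+366 (one year; includes Feb 29, 1864) → Jul 1, 1864 (710 left).
+365 (one year) → Jul 1, 1865 (345 left).
Jul has 31 days: +31 → Aug 1, 1865 (314 left).
Aug has 31 days: +31 → Sep 1, 1865 (283 left).
Sep has 30 days: +30 → Oct 1, 1865 (253 left).
Oct has 31 days: +31 → Nov 1, 1865 (222 left).
Nov has 30 days: +30 → Dec 1, 1865 (192 left).
Dec has 31 days: +31 → Jan 1, 1866 (161 left).
Jan has 31 days: +31 → Feb 1, 1866 (130 left).
Feb has 28 days: +28 → Mar 1, 1866 (102 left).
Mar has 31 days: +31 → Apr 1, 1866 (71 left).
Apr has 30 days: +30 → May 1, 1866 (41 left).
May has 31 days: +31 → Jun 1, 1866 (10 left).
+10 → Jun 11, 1866.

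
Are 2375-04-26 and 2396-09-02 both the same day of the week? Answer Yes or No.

No

From Apr 26, 2375 to Sep 2, 2396 is 7800 days.
7800 mod 7 = 2, so they are different weekdays.
(Apr 26, 2375 is a Saturday; Sep 2, 2396 is a Monday.)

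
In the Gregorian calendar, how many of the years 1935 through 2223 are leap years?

Multiples of 4 in [1935,2223]: 72.
Of those, multiples of 100: 3 (not leap unless ÷400).
Multiples of 400: 1.
Leap years = 72 − 3 + 1 = 70.

70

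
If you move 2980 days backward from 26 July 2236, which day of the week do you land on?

Thursday

Jul 26, 2236 is a Tuesday.
2980 mod 7 = 5, so 2980 days before a Tuesday is Tuesday − 5 = Thursday.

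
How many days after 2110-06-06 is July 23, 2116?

Jun 6, 2110 → Jun 6, 2111: 365 days.
Jun 6, 2111 → Jun 6, 2112: 366 days (Feb 29, 2112 is in that span).
Jun 6, 2112 → Jun 6, 2113: 365 days.
Jun 6, 2113 → Jun 6, 2114: 365 days.
Jun 6, 2114 → Jun 6, 2115: 365 days.
Jun 6, 2115 → Jun 6, 2116: 366 days (Feb 29, 2116 is in that span).
Jun 6, 2116 → Jul 6, 2116: 30 days (June has 30).
Jul 6, 2116 → Jul 23, 2116: 17 days.
Total: 2239 days.

2239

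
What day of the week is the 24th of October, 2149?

Friday

Doomsday rule: the anchor day for the 2100s is Sunday. For year 49: 49÷12 = 4 r 1, and 1÷4 = 0, so 4+1+0 = 5.
Sunday + 5 ≡ Friday — that's 2149's doomsday.
In October the doomsday date is Oct 10.
Oct 24 is 14 days after Oct 10; 14 mod 7 = 0, so Friday + 0 = Friday.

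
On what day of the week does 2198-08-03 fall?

Doomsday rule: the anchor day for the 2100s is Sunday. For year 98: 98÷12 = 8 r 2, and 2÷4 = 0, so 8+2+0 = 10.
Sunday + 10 ≡ Wednesday — that's 2198's doomsday.
In August the doomsday date is Aug 8.
Aug 3 is 5 days before Aug 8; 5 mod 7 = 5, so Wednesday − 5 = Friday.

Friday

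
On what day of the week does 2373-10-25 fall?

Doomsday rule: the anchor day for the 2300s is Wednesday. For year 73: 73÷12 = 6 r 1, and 1÷4 = 0, so 6+1+0 = 7.
Wednesday + 7 ≡ Wednesday — that's 2373's doomsday.
In October the doomsday date is Oct 10.
Oct 25 is 15 days after Oct 10; 15 mod 7 = 1, so Wednesday + 1 = Thursday.

Thursday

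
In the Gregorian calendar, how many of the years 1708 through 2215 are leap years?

123

Multiples of 4 in [1708,2215]: 127.
Of those, multiples of 100: 5 (not leap unless ÷400).
Multiples of 400: 1.
Leap years = 127 − 5 + 1 = 123.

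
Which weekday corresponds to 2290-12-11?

Thursday

Doomsday rule: the anchor day for the 2200s is Friday. For year 90: 90÷12 = 7 r 6, and 6÷4 = 1, so 7+6+1 = 14.
Friday + 14 ≡ Friday — that's 2290's doomsday.
In December the doomsday date is Dec 12.
Dec 11 is 1 day before Dec 12; 1 mod 7 = 1, so Friday − 1 = Thursday.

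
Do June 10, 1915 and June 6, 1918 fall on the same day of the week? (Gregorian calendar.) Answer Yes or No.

Yes

From Jun 10, 1915 to Jun 6, 1918 is 1092 days.
1092 mod 7 = 0, so they are the same weekday.
(Jun 10, 1915 is a Thursday; Jun 6, 1918 is a Thursday.)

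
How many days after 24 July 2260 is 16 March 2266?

Jul 24, 2260 → Jul 24, 2261: 365 days.
Jul 24, 2261 → Jul 24, 2262: 365 days.
Jul 24, 2262 → Jul 24, 2263: 365 days.
Jul 24, 2263 → Jul 24, 2264: 366 days (Feb 29, 2264 is in that span).
Jul 24, 2264 → Jul 24, 2265: 365 days.
Jul 24, 2265 → Aug 24, 2265: 31 days (July has 31).
Aug 24, 2265 → Sep 24, 2265: 31 days (August has 31).
Sep 24, 2265 → Oct 24, 2265: 30 days (September has 30).
Oct 24, 2265 → Nov 24, 2265: 31 days (October has 31).
Nov 24, 2265 → Dec 24, 2265: 30 days (November has 30).
Dec 24, 2265 → Jan 24, 2266: 31 days (December has 31).
Jan 24, 2266 → Feb 24, 2266: 31 days (January has 31).
Feb 24, 2266 → Mar 16, 2266: 20 days.
Total: 2061 days.

2061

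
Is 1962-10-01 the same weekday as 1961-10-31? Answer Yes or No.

From Oct 31, 1961 to Oct 1, 1962 is 335 days.
335 mod 7 = 6, so they are different weekdays.
(Oct 31, 1961 is a Tuesday; Oct 1, 1962 is a Monday.)

No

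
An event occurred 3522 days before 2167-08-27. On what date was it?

−365 (one year) → Aug 27, 2166 (3157 left).
−365 (one year) → Aug 27, 2165 (2792 left).
−365 (one year) → Aug 27, 2164 (2427 left).
−366 (one year; includes Feb 29, 2164) → Aug 27, 2163 (2061 left).
−365 (one year) → Aug 27, 2162 (1696 left).
−365 (one year) → Aug 27, 2161 (1331 left).
−365 (one year) → Aug 27, 2160 (966 left).
−366 (one year; includes Feb 29, 2160) → Aug 27, 2159 (600 left).
−365 (one year) → Aug 27, 2158 (235 left).
−27 → Jul 31, 2158 (end of Jul, 31 days; 208 left).
−31 → Jun 30, 2158 (end of Jun, 30 days; 177 left).
−30 → May 31, 2158 (end of May, 31 days; 147 left).
−31 → Apr 30, 2158 (end of Apr, 30 days; 116 left).
−30 → Mar 31, 2158 (end of Mar, 31 days; 86 left).
−31 → Feb 28, 2158 (end of Feb, 28 days; 55 left).
−28 → Jan 31, 2158 (end of Jan, 31 days; 27 left).
−27 → Jan 4, 2158.

January 4, 2158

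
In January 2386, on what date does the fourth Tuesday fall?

January 1, 2386 is a Wednesday.
The first Tuesday is therefore January 7 (6 days later).
The fourth Tuesday is 7 + 3×7 = January 28.

January 28, 2386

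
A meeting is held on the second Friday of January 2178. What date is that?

January 9, 2178

January 1, 2178 is a Thursday.
The first Friday is therefore January 2 (1 days later).
The second Friday is 2 + 1×7 = January 9.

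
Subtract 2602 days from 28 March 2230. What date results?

February 11, 2223

−365 (one year) → Mar 28, 2229 (2237 left).
−365 (one year) → Mar 28, 2228 (1872 left).
−366 (one year; includes Feb 29, 2228) → Mar 28, 2227 (1506 left).
−365 (one year) → Mar 28, 2226 (1141 left).
−365 (one year) → Mar 28, 2225 (776 left).
−365 (one year) → Mar 28, 2224 (411 left).
−366 (one year; includes Feb 29, 2224) → Mar 28, 2223 (45 left).
−28 → Feb 28, 2223 (end of Feb, 28 days; 17 left).
−17 → Feb 11, 2223.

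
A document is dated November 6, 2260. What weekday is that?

Tuesday

Doomsday rule: the anchor day for the 2200s is Friday. For year 60: 60÷12 = 5 r 0, and 0÷4 = 0, so 5+0+0 = 5.
Friday + 5 ≡ Wednesday — that's 2260's doomsday.
In November the doomsday date is Nov 7.
Nov 6 is 1 day before Nov 7; 1 mod 7 = 1, so Wednesday − 1 = Tuesday.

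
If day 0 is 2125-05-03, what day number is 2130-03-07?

May 3, 2125 → May 3, 2126: 365 days.
May 3, 2126 → May 3, 2127: 365 days.
May 3, 2127 → May 3, 2128: 366 days (Feb 29, 2128 is in that span).
May 3, 2128 → May 3, 2129: 365 days.
May 3, 2129 → Jun 3, 2129: 31 days (May has 31).
Jun 3, 2129 → Jul 3, 2129: 30 days (June has 30).
Jul 3, 2129 → Aug 3, 2129: 31 days (July has 31).
Aug 3, 2129 → Sep 3, 2129: 31 days (August has 31).
Sep 3, 2129 → Oct 3, 2129: 30 days (September has 30).
Oct 3, 2129 → Nov 3, 2129: 31 days (October has 31).
Nov 3, 2129 → Dec 3, 2129: 30 days (November has 30).
Dec 3, 2129 → Jan 3, 2130: 31 days (December has 31).
Jan 3, 2130 → Feb 3, 2130: 31 days (January has 31).
Feb 3, 2130 → Mar 3, 2130: 28 days (February has 28).
Mar 3, 2130 → Mar 7, 2130: 4 days.
Total: 1769 days.

1769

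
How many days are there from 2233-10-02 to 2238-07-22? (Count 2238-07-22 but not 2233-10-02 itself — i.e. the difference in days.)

Oct 2, 2233 → Oct 2, 2234: 365 days.
Oct 2, 2234 → Oct 2, 2235: 365 days.
Oct 2, 2235 → Oct 2, 2236: 366 days (Feb 29, 2236 is in that span).
Oct 2, 2236 → Oct 2, 2237: 365 days.
Oct 2, 2237 → Nov 2, 2237: 31 days (October has 31).
Nov 2, 2237 → Dec 2, 2237: 30 days (November has 30).
Dec 2, 2237 → Jan 2, 2238: 31 days (December has 31).
Jan 2, 2238 → Feb 2, 2238: 31 days (January has 31).
Feb 2, 2238 → Mar 2, 2238: 28 days (February has 28).
Mar 2, 2238 → Apr 2, 2238: 31 days (March has 31).
Apr 2, 2238 → May 2, 2238: 30 days (April has 30).
May 2, 2238 → Jun 2, 2238: 31 days (May has 31).
Jun 2, 2238 → Jul 2, 2238: 30 days (June has 30).
Jul 2, 2238 → Jul 22, 2238: 20 days.
Total: 1754 days.

1754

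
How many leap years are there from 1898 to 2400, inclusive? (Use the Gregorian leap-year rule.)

122

Multiples of 4 in [1898,2400]: 126.
Of those, multiples of 100: 6 (not leap unless ÷400).
Multiples of 400: 2.
Leap years = 126 − 6 + 2 = 122.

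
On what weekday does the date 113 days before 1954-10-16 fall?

Oct 16, 1954 is a Saturday.
113 mod 7 = 1, so 113 days before a Saturday is Saturday − 1 = Friday.

Friday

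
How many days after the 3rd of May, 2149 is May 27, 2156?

May 3, 2149 → May 3, 2150: 365 days.
May 3, 2150 → May 3, 2151: 365 days.
May 3, 2151 → May 3, 2152: 366 days (Feb 29, 2152 is in that span).
May 3, 2152 → May 3, 2153: 365 days.
May 3, 2153 → May 3, 2154: 365 days.
May 3, 2154 → May 3, 2155: 365 days.
May 3, 2155 → Jun 3, 2155: 31 days (May has 31).
Jun 3, 2155 → Jul 3, 2155: 30 days (June has 30).
Jul 3, 2155 → Aug 3, 2155: 31 days (July has 31).
Aug 3, 2155 → Sep 3, 2155: 31 days (August has 31).
Sep 3, 2155 → Oct 3, 2155: 30 days (September has 30).
Oct 3, 2155 → Nov 3, 2155: 31 days (October has 31).
Nov 3, 2155 → Dec 3, 2155: 30 days (November has 30).
Dec 3, 2155 → Jan 3, 2156: 31 days (December has 31).
Jan 3, 2156 → Feb 3, 2156: 31 days (January has 31).
Feb 3, 2156 → Mar 3, 2156: 29 days (February has 29).
Mar 3, 2156 → Apr 3, 2156: 31 days (March has 31).
Apr 3, 2156 → May 3, 2156: 30 days (April has 30).
May 3, 2156 → May 27, 2156: 24 days.
Total: 2581 days.

2581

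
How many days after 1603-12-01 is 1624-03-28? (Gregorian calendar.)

7423

Dec 1, 1603 → Dec 1, 1604: 366 days (Feb 29, 1604 is in that span).
Dec 1, 1604 → Dec 1, 1605: 365 days.
Dec 1, 1605 → Dec 1, 1606: 365 days.
Dec 1, 1606 → Dec 1, 1607: 365 days.
Dec 1, 1607 → Dec 1, 1608: 366 days (Feb 29, 1608 is in that span).
Dec 1, 1608 → Dec 1, 1609: 365 days.
Dec 1, 1609 → Dec 1, 1610: 365 days.
Dec 1, 1610 → Dec 1, 1611: 365 days.
Dec 1, 1611 → Dec 1, 1612: 366 days (Feb 29, 1612 is in that span).
Dec 1, 1612 → Dec 1, 1613: 365 days.
Dec 1, 1613 → Dec 1, 1614: 365 days.
Dec 1, 1614 → Dec 1, 1615: 365 days.
Dec 1, 1615 → Dec 1, 1616: 366 days (Feb 29, 1616 is in that span).
Dec 1, 1616 → Dec 1, 1617: 365 days.
Dec 1, 1617 → Dec 1, 1618: 365 days.
Dec 1, 1618 → Dec 1, 1619: 365 days.
Dec 1, 1619 → Dec 1, 1620: 366 days (Feb 29, 1620 is in that span).
Dec 1, 1620 → Dec 1, 1621: 365 days.
Dec 1, 1621 → Dec 1, 1622: 365 days.
Dec 1, 1622 → Dec 1, 1623: 365 days.
Dec 1, 1623 → Jan 1, 1624: 31 days (December has 31).
Jan 1, 1624 → Feb 1, 1624: 31 days (January has 31).
Feb 1, 1624 → Mar 1, 1624: 29 days (February has 29).
Mar 1, 1624 → Mar 28, 1624: 27 days.
Total: 7423 days.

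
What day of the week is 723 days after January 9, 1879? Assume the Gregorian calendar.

Jan 9, 1879 is a Thursday.
723 mod 7 = 2, so 723 days after a Thursday is Thursday + 2 = Saturday.

Saturday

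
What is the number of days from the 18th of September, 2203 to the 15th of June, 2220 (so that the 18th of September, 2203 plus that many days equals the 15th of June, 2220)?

6115

Sep 18, 2203 → Sep 18, 2204: 366 days (Feb 29, 2204 is in that span).
Sep 18, 2204 → Sep 18, 2205: 365 days.
Sep 18, 2205 → Sep 18, 2206: 365 days.
Sep 18, 2206 → Sep 18, 2207: 365 days.
Sep 18, 2207 → Sep 18, 2208: 366 days (Feb 29, 2208 is in that span).
Sep 18, 2208 → Sep 18, 2209: 365 days.
Sep 18, 2209 → Sep 18, 2210: 365 days.
Sep 18, 2210 → Sep 18, 2211: 365 days.
Sep 18, 2211 → Sep 18, 2212: 366 days (Feb 29, 2212 is in that span).
Sep 18, 2212 → Sep 18, 2213: 365 days.
Sep 18, 2213 → Sep 18, 2214: 365 days.
Sep 18, 2214 → Sep 18, 2215: 365 days.
Sep 18, 2215 → Sep 18, 2216: 366 days (Feb 29, 2216 is in that span).
Sep 18, 2216 → Sep 18, 2217: 365 days.
Sep 18, 2217 → Sep 18, 2218: 365 days.
Sep 18, 2218 → Sep 18, 2219: 365 days.
Sep 18, 2219 → Oct 18, 2219: 30 days (September has 30).
Oct 18, 2219 → Nov 18, 2219: 31 days (October has 31).
Nov 18, 2219 → Dec 18, 2219: 30 days (November has 30).
Dec 18, 2219 → Jan 18, 2220: 31 days (December has 31).
Jan 18, 2220 → Feb 18, 2220: 31 days (January has 31).
Feb 18, 2220 → Mar 18, 2220: 29 days (February has 29).
Mar 18, 2220 → Apr 18, 2220: 31 days (March has 31).
Apr 18, 2220 → May 18, 2220: 30 days (April has 30).
May 18, 2220 → Jun 15, 2220: 28 days.
Total: 6115 days.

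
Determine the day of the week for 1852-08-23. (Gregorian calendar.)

Monday

Doomsday rule: the anchor day for the 1800s is Friday. For year 52: 52÷12 = 4 r 4, and 4÷4 = 1, so 4+4+1 = 9.
Friday + 9 ≡ Sunday — that's 1852's doomsday.
In August the doomsday date is Aug 8.
Aug 23 is 15 days after Aug 8; 15 mod 7 = 1, so Sunday + 1 = Monday.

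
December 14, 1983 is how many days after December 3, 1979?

1472

Dec 3, 1979 → Dec 3, 1980: 366 days (Feb 29, 1980 is in that span).
Dec 3, 1980 → Dec 3, 1981: 365 days.
Dec 3, 1981 → Dec 3, 1982: 365 days.
Dec 3, 1982 → Jan 3, 1983: 31 days (December has 31).
Jan 3, 1983 → Feb 3, 1983: 31 days (January has 31).
Feb 3, 1983 → Mar 3, 1983: 28 days (February has 28).
Mar 3, 1983 → Apr 3, 1983: 31 days (March has 31).
Apr 3, 1983 → May 3, 1983: 30 days (April has 30).
May 3, 1983 → Jun 3, 1983: 31 days (May has 31).
Jun 3, 1983 → Jul 3, 1983: 30 days (June has 30).
Jul 3, 1983 → Aug 3, 1983: 31 days (July has 31).
Aug 3, 1983 → Sep 3, 1983: 31 days (August has 31).
Sep 3, 1983 → Oct 3, 1983: 30 days (September has 30).
Oct 3, 1983 → Nov 3, 1983: 31 days (October has 31).
Nov 3, 1983 → Dec 3, 1983: 30 days (November has 30).
Dec 3, 1983 → Dec 14, 1983: 11 days.
Total: 1472 days.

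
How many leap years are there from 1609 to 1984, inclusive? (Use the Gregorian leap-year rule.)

91

Multiples of 4 in [1609,1984]: 94.
Of those, multiples of 100: 3 (not leap unless ÷400).
Multiples of 400: 0.
Leap years = 94 − 3 + 0 = 91.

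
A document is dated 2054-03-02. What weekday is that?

Monday

January 1, 2054 is a Thursday.
Jan 1, 2054 → Feb 1, 2054: 31 days (January has 31).
Feb 1, 2054 → Mar 1, 2054: 28 days (February has 28).
Mar 1, 2054 → Mar 2, 2054: 1 days.
Total: 60 days.
60 mod 7 = 4, so Thursday + 4 = Monday.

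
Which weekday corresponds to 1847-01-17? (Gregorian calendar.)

Sunday

Doomsday rule: the anchor day for the 1800s is Friday. For year 47: 47÷12 = 3 r 11, and 11÷4 = 2, so 3+11+2 = 16.
Friday + 16 ≡ Sunday — that's 1847's doomsday.
In January the doomsday date is Jan 3 (1847 is not a leap year).
Jan 17 is 14 days after Jan 3; 14 mod 7 = 0, so Sunday + 0 = Sunday.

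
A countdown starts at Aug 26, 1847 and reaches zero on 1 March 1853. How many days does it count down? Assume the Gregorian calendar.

Aug 26, 1847 → Aug 26, 1848: 366 days (Feb 29, 1848 is in that span).
Aug 26, 1848 → Aug 26, 1849: 365 days.
Aug 26, 1849 → Aug 26, 1850: 365 days.
Aug 26, 1850 → Aug 26, 1851: 365 days.
Aug 26, 1851 → Aug 26, 1852: 366 days (Feb 29, 1852 is in that span).
Aug 26, 1852 → Sep 26, 1852: 31 days (August has 31).
Sep 26, 1852 → Oct 26, 1852: 30 days (September has 30).
Oct 26, 1852 → Nov 26, 1852: 31 days (October has 31).
Nov 26, 1852 → Dec 26, 1852: 30 days (November has 30).
Dec 26, 1852 → Jan 26, 1853: 31 days (December has 31).
Jan 26, 1853 → Feb 26, 1853: 31 days (January has 31).
Feb 26, 1853 → Mar 1, 1853: 3 days.
Total: 2014 days.

2014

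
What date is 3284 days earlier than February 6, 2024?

−365 (one year) → Feb 6, 2023 (2919 left).
−365 (one year) → Feb 6, 2022 (2554 left).
−365 (one year) → Feb 6, 2021 (2189 left).
−366 (one year; includes Feb 29, 2020) → Feb 6, 2020 (1823 left).
−365 (one year) → Feb 6, 2019 (1458 left).
−365 (one year) → Feb 6, 2018 (1093 left).
−365 (one year) → Feb 6, 2017 (728 left).
−366 (one year; includes Feb 29, 2016) → Feb 6, 2016 (362 left).
−6 → Jan 31, 2016 (end of Jan, 31 days; 356 left).
−31 → Dec 31, 2015 (end of Dec, 31 days; 325 left).
−31 → Nov 30, 2015 (end of Nov, 30 days; 294 left).
−30 → Oct 31, 2015 (end of Oct, 31 days; 264 left).
−31 → Sep 30, 2015 (end of Sep, 30 days; 233 left).
−30 → Aug 31, 2015 (end of Aug, 31 days; 203 left).
−31 → Jul 31, 2015 (end of Jul, 31 days; 172 left).
−31 → Jun 30, 2015 (end of Jun, 30 days; 141 left).
−30 → May 31, 2015 (end of May, 31 days; 111 left).
−31 → Apr 30, 2015 (end of Apr, 30 days; 80 left).
−30 → Mar 31, 2015 (end of Mar, 31 days; 50 left).
−31 → Feb 28, 2015 (end of Feb, 28 days; 19 left).
−19 → Feb 9, 2015.

February 9, 2015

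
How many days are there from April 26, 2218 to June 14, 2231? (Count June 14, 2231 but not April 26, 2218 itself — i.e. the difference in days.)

4797

Apr 26, 2218 → Apr 26, 2219: 365 days.
Apr 26, 2219 → Apr 26, 2220: 366 days (Feb 29, 2220 is in that span).
Apr 26, 2220 → Apr 26, 2221: 365 days.
Apr 26, 2221 → Apr 26, 2222: 365 days.
Apr 26, 2222 → Apr 26, 2223: 365 days.
Apr 26, 2223 → Apr 26, 2224: 366 days (Feb 29, 2224 is in that span).
Apr 26, 2224 → Apr 26, 2225: 365 days.
Apr 26, 2225 → Apr 26, 2226: 365 days.
Apr 26, 2226 → Apr 26, 2227: 365 days.
Apr 26, 2227 → Apr 26, 2228: 366 days (Feb 29, 2228 is in that span).
Apr 26, 2228 → Apr 26, 2229: 365 days.
Apr 26, 2229 → Apr 26, 2230: 365 days.
Apr 26, 2230 → Apr 26, 2231: 365 days.
Apr 26, 2231 → May 26, 2231: 30 days (April has 30).
May 26, 2231 → Jun 14, 2231: 19 days.
Total: 4797 days.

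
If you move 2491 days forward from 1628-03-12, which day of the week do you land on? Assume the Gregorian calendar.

Mar 12, 1628 is a Sunday.
2491 mod 7 = 6, so 2491 days after a Sunday is Sunday + 6 = Saturday.

Saturday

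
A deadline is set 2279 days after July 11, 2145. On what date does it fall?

+365 (one year) → Jul 11, 2146 (1914 left).
+365 (one year) → Jul 11, 2147 (1549 left).
+366 (one year; includes Feb 29, 2148) → Jul 11, 2148 (1183 left).
+365 (one year) → Jul 11, 2149 (818 left).
+365 (one year) → Jul 11, 2150 (453 left).
+365 (one year) → Jul 11, 2151 (88 left).
Jul has 31 days: +21 → Aug 1, 2151 (67 left).
Aug has 31 days: +31 → Sep 1, 2151 (36 left).
Sep has 30 days: +30 → Oct 1, 2151 (6 left).
+6 → Oct 7, 2151.

October 7, 2151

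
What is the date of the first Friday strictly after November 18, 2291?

Nov 18, 2291 is a Wednesday.
From Wednesday to the next Friday is 2 days.
Nov 18, 2291 + 2 = Nov 20, 2291.

November 20, 2291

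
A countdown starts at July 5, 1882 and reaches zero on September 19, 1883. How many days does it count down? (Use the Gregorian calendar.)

Jul 5, 1882 → Jul 5, 1883: 365 days.
Jul 5, 1883 → Aug 5, 1883: 31 days (July has 31).
Aug 5, 1883 → Sep 5, 1883: 31 days (August has 31).
Sep 5, 1883 → Sep 19, 1883: 14 days.
Total: 441 days.

441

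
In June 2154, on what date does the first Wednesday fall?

June 1, 2154 is a Saturday.
The first Wednesday is therefore June 5 (4 days later).

June 5, 2154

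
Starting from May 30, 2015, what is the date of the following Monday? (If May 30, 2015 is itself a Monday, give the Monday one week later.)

May 30, 2015 is a Saturday.
From Saturday to the next Monday is 2 days.
May 30, 2015 + 2 = Jun 1, 2015.

June 1, 2015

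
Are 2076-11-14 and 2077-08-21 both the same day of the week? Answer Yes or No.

Yes

From Nov 14, 2076 to Aug 21, 2077 is 280 days.
280 mod 7 = 0, so they are the same weekday.
(Nov 14, 2076 is a Saturday; Aug 21, 2077 is a Saturday.)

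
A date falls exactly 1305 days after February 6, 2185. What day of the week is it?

Wednesday

Feb 6, 2185 is a Sunday.
1305 mod 7 = 3, so 1305 days after a Sunday is Sunday + 3 = Wednesday.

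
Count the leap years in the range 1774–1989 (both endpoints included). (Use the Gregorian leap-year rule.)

Multiples of 4 in [1774,1989]: 54.
Of those, multiples of 100: 2 (not leap unless ÷400).
Multiples of 400: 0.
Leap years = 54 − 2 + 0 = 52.

52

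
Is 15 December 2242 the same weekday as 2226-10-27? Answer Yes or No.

From Oct 27, 2226 to Dec 15, 2242 is 5893 days.
5893 mod 7 = 6, so they are different weekdays.
(Oct 27, 2226 is a Friday; Dec 15, 2242 is a Thursday.)

No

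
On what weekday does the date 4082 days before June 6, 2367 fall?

Monday

First find the weekday of Jun 6, 2367. Doomsday rule: the anchor day for the 2300s is Wednesday. For year 67: 67÷12 = 5 r 7, and 7÷4 = 1, so 5+7+1 = 13.
Wednesday + 13 ≡ Tuesday — that's 2367's doomsday.
In June the doomsday date is Jun 6.
Jun 6 is the doomsday itself: Tuesday.
4082 mod 7 = 1, so 4082 days before a Tuesday is Tuesday − 1 = Monday.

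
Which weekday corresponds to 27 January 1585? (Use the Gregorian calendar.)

Doomsday rule: the anchor day for the 1500s is Wednesday. For year 85: 85÷12 = 7 r 1, and 1÷4 = 0, so 7+1+0 = 8.
Wednesday + 8 ≡ Thursday — that's 1585's doomsday.
In January the doomsday date is Jan 3 (1585 is not a leap year).
Jan 27 is 24 days after Jan 3; 24 mod 7 = 3, so Thursday + 3 = Sunday.

Sunday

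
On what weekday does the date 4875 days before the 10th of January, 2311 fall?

Saturday

First find the weekday of Jan 10, 2311. Doomsday rule: the anchor day for the 2300s is Wednesday. For year 11: 11÷12 = 0 r 11, and 11÷4 = 2, so 0+11+2 = 13.
Wednesday + 13 ≡ Tuesday — that's 2311's doomsday.
In January the doomsday date is Jan 3 (2311 is not a leap year).
Jan 10 is 7 days after Jan 3; 7 mod 7 = 0, so Tuesday + 0 = Tuesday.
4875 mod 7 = 3, so 4875 days before a Tuesday is Tuesday − 3 = Saturday.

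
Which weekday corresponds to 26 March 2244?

Doomsday rule: the anchor day for the 2200s is Friday. For year 44: 44÷12 = 3 r 8, and 8÷4 = 2, so 3+8+2 = 13.
Friday + 13 ≡ Thursday — that's 2244's doomsday.
In March the doomsday date is Mar 14.
Mar 26 is 12 days after Mar 14; 12 mod 7 = 5, so Thursday + 5 = Tuesday.

Tuesday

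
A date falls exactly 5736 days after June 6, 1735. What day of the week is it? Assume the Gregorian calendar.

Thursday

Jun 6, 1735 is a Monday.
5736 mod 7 = 3, so 5736 days after a Monday is Monday + 3 = Thursday.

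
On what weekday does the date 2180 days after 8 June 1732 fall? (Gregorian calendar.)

Wednesday

First find the weekday of Jun 8, 1732. Doomsday rule: the anchor day for the 1700s is Sunday. For year 32: 32÷12 = 2 r 8, and 8÷4 = 2, so 2+8+2 = 12.
Sunday + 12 ≡ Friday — that's 1732's doomsday.
In June the doomsday date is Jun 6.
Jun 8 is 2 days after Jun 6; 2 mod 7 = 2, so Friday + 2 = Sunday.
2180 mod 7 = 3, so 2180 days after a Sunday is Sunday + 3 = Wednesday.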